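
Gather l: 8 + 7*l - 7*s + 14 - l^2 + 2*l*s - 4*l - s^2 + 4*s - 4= -l^2 + l*(2*s + 3) - s^2 - 3*s + 18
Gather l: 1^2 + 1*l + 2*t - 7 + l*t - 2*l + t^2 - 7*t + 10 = l*(t - 1) + t^2 - 5*t + 4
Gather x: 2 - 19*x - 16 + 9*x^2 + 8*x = 9*x^2 - 11*x - 14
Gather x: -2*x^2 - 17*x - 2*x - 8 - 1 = -2*x^2 - 19*x - 9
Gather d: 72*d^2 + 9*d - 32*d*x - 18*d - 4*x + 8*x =72*d^2 + d*(-32*x - 9) + 4*x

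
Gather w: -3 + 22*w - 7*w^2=-7*w^2 + 22*w - 3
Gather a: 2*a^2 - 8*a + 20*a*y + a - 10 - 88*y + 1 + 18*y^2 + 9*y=2*a^2 + a*(20*y - 7) + 18*y^2 - 79*y - 9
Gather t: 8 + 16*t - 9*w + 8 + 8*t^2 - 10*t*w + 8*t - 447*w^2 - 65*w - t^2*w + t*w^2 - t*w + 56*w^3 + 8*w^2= t^2*(8 - w) + t*(w^2 - 11*w + 24) + 56*w^3 - 439*w^2 - 74*w + 16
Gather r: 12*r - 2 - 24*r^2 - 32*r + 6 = -24*r^2 - 20*r + 4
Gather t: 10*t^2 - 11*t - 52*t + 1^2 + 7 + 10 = 10*t^2 - 63*t + 18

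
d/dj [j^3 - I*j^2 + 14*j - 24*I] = 3*j^2 - 2*I*j + 14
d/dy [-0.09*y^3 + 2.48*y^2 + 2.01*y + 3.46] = -0.27*y^2 + 4.96*y + 2.01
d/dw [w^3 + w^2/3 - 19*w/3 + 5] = 3*w^2 + 2*w/3 - 19/3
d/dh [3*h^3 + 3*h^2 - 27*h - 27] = 9*h^2 + 6*h - 27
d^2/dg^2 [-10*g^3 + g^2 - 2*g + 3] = 2 - 60*g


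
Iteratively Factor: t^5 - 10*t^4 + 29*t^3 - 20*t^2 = (t - 4)*(t^4 - 6*t^3 + 5*t^2) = t*(t - 4)*(t^3 - 6*t^2 + 5*t) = t*(t - 4)*(t - 1)*(t^2 - 5*t) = t^2*(t - 4)*(t - 1)*(t - 5)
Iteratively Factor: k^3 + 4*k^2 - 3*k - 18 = (k + 3)*(k^2 + k - 6) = (k + 3)^2*(k - 2)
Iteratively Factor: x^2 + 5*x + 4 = (x + 1)*(x + 4)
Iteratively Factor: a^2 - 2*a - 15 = (a - 5)*(a + 3)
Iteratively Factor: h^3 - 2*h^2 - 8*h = (h - 4)*(h^2 + 2*h) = h*(h - 4)*(h + 2)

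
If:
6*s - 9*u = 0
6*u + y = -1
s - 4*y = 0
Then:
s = -4/17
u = -8/51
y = -1/17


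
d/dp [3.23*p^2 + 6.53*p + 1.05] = 6.46*p + 6.53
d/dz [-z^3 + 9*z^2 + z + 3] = -3*z^2 + 18*z + 1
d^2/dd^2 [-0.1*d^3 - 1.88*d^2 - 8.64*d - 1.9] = -0.6*d - 3.76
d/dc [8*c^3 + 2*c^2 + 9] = 4*c*(6*c + 1)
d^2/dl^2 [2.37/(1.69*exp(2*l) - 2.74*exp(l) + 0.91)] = ((6.4938 - 16.0212*exp(l))*(1.69*exp(2*l) - 2.74*exp(l) + 0.91) + 2.37*(3.38*exp(l) - 2.74)*(6.76*exp(l) - 5.48)*exp(l))*exp(l)/(1.69*exp(2*l) - 2.74*exp(l) + 0.91)^3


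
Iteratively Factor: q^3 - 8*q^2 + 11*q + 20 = (q - 4)*(q^2 - 4*q - 5) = (q - 5)*(q - 4)*(q + 1)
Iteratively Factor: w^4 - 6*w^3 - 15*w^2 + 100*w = (w - 5)*(w^3 - w^2 - 20*w) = (w - 5)^2*(w^2 + 4*w) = w*(w - 5)^2*(w + 4)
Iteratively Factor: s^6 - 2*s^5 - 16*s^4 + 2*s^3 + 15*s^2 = (s + 1)*(s^5 - 3*s^4 - 13*s^3 + 15*s^2) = s*(s + 1)*(s^4 - 3*s^3 - 13*s^2 + 15*s) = s^2*(s + 1)*(s^3 - 3*s^2 - 13*s + 15) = s^2*(s - 5)*(s + 1)*(s^2 + 2*s - 3) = s^2*(s - 5)*(s + 1)*(s + 3)*(s - 1)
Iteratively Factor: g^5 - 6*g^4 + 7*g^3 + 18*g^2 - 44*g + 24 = (g - 1)*(g^4 - 5*g^3 + 2*g^2 + 20*g - 24) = (g - 3)*(g - 1)*(g^3 - 2*g^2 - 4*g + 8) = (g - 3)*(g - 2)*(g - 1)*(g^2 - 4) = (g - 3)*(g - 2)*(g - 1)*(g + 2)*(g - 2)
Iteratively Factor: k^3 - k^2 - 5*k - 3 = (k - 3)*(k^2 + 2*k + 1) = (k - 3)*(k + 1)*(k + 1)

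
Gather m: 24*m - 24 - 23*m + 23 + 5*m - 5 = 6*m - 6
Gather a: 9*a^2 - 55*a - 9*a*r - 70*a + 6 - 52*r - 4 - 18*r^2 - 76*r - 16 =9*a^2 + a*(-9*r - 125) - 18*r^2 - 128*r - 14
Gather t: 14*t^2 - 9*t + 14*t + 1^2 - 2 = 14*t^2 + 5*t - 1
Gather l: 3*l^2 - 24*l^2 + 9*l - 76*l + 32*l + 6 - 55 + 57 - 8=-21*l^2 - 35*l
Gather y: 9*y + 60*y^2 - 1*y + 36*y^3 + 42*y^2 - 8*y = 36*y^3 + 102*y^2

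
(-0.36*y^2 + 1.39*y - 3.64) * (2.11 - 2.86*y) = 1.0296*y^3 - 4.735*y^2 + 13.3433*y - 7.6804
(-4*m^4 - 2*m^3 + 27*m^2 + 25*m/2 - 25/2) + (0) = -4*m^4 - 2*m^3 + 27*m^2 + 25*m/2 - 25/2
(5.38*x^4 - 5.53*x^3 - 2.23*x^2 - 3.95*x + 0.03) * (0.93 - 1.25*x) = -6.725*x^5 + 11.9159*x^4 - 2.3554*x^3 + 2.8636*x^2 - 3.711*x + 0.0279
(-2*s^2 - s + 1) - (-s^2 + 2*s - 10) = -s^2 - 3*s + 11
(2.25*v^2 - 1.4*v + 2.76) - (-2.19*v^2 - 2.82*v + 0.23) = 4.44*v^2 + 1.42*v + 2.53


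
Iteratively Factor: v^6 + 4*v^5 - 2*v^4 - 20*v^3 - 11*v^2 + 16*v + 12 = (v + 1)*(v^5 + 3*v^4 - 5*v^3 - 15*v^2 + 4*v + 12) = (v - 2)*(v + 1)*(v^4 + 5*v^3 + 5*v^2 - 5*v - 6) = (v - 2)*(v + 1)*(v + 2)*(v^3 + 3*v^2 - v - 3) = (v - 2)*(v - 1)*(v + 1)*(v + 2)*(v^2 + 4*v + 3) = (v - 2)*(v - 1)*(v + 1)*(v + 2)*(v + 3)*(v + 1)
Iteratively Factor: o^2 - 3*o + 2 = (o - 1)*(o - 2)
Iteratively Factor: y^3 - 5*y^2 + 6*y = (y)*(y^2 - 5*y + 6) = y*(y - 3)*(y - 2)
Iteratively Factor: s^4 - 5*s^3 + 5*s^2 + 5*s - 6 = (s - 1)*(s^3 - 4*s^2 + s + 6) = (s - 1)*(s + 1)*(s^2 - 5*s + 6) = (s - 2)*(s - 1)*(s + 1)*(s - 3)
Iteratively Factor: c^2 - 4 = (c - 2)*(c + 2)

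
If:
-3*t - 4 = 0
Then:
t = -4/3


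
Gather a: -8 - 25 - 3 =-36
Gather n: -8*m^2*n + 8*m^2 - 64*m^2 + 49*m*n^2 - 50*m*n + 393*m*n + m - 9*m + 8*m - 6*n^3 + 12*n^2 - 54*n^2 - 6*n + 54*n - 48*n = -56*m^2 - 6*n^3 + n^2*(49*m - 42) + n*(-8*m^2 + 343*m)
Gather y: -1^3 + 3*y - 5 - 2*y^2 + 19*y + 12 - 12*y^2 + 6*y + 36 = -14*y^2 + 28*y + 42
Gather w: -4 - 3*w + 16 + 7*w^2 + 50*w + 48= 7*w^2 + 47*w + 60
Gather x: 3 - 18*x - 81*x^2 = -81*x^2 - 18*x + 3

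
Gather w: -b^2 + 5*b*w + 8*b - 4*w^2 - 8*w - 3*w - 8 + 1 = -b^2 + 8*b - 4*w^2 + w*(5*b - 11) - 7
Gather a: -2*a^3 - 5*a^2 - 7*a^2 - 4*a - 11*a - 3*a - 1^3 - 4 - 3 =-2*a^3 - 12*a^2 - 18*a - 8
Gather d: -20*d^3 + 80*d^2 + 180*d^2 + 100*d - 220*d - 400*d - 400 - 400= -20*d^3 + 260*d^2 - 520*d - 800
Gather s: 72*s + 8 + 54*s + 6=126*s + 14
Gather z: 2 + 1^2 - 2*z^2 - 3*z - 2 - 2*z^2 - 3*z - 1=-4*z^2 - 6*z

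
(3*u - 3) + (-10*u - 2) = -7*u - 5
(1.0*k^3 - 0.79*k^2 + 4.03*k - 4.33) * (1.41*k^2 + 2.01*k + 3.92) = 1.41*k^5 + 0.8961*k^4 + 8.0144*k^3 - 1.1018*k^2 + 7.0943*k - 16.9736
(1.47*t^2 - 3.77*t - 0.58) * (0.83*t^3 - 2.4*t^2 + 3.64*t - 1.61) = 1.2201*t^5 - 6.6571*t^4 + 13.9174*t^3 - 14.6975*t^2 + 3.9585*t + 0.9338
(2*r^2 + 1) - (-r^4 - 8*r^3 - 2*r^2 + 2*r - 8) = r^4 + 8*r^3 + 4*r^2 - 2*r + 9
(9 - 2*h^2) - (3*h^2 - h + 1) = -5*h^2 + h + 8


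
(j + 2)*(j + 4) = j^2 + 6*j + 8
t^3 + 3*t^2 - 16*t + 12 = (t - 2)*(t - 1)*(t + 6)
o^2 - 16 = (o - 4)*(o + 4)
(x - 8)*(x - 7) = x^2 - 15*x + 56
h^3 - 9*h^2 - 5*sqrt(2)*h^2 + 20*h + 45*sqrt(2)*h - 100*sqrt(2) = (h - 5)*(h - 4)*(h - 5*sqrt(2))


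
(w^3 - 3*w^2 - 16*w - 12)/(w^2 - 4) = (w^2 - 5*w - 6)/(w - 2)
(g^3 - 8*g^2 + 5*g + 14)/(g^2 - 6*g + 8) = (g^2 - 6*g - 7)/(g - 4)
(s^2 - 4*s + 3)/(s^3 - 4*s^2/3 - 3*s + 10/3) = 3*(s - 3)/(3*s^2 - s - 10)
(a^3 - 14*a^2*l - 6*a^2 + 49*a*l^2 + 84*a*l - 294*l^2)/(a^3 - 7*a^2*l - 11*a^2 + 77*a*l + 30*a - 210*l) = (a - 7*l)/(a - 5)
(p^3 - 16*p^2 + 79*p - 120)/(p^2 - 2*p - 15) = (p^2 - 11*p + 24)/(p + 3)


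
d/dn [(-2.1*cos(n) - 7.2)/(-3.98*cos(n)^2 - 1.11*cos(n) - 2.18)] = (8.358*cos(n)^2 + 57.312*cos(n) + 3.414)*sin(n)/(15.8404*cos(n)^4 + 8.8356*cos(n)^3 + 18.5849*cos(n)^2 + 4.8396*cos(n) + 4.7524)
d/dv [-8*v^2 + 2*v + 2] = 2 - 16*v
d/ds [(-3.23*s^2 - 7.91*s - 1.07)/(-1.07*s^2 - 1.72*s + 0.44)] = (-2.9081*s^2 - 5.1322*s - 5.3208)/(1.1449*s^4 + 3.6808*s^3 + 2.0168*s^2 - 1.5136*s + 0.1936)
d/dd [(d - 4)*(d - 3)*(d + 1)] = 3*d^2 - 12*d + 5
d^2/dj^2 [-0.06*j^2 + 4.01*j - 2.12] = -0.120000000000000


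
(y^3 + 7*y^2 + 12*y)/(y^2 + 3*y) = y + 4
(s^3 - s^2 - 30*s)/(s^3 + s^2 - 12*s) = (s^2 - s - 30)/(s^2 + s - 12)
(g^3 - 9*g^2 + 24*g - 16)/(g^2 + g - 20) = (g^2 - 5*g + 4)/(g + 5)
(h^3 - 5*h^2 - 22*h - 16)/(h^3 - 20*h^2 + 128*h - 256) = (h^2 + 3*h + 2)/(h^2 - 12*h + 32)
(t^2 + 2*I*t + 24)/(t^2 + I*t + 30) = (t - 4*I)/(t - 5*I)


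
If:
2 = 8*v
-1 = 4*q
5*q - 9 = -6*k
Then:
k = 41/24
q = -1/4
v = 1/4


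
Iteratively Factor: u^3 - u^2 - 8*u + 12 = (u - 2)*(u^2 + u - 6) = (u - 2)*(u + 3)*(u - 2)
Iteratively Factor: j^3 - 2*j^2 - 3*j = (j + 1)*(j^2 - 3*j) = (j - 3)*(j + 1)*(j)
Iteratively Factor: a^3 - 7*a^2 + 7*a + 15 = (a - 5)*(a^2 - 2*a - 3) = (a - 5)*(a - 3)*(a + 1)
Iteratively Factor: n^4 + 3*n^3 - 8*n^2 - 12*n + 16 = (n - 2)*(n^3 + 5*n^2 + 2*n - 8) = (n - 2)*(n + 2)*(n^2 + 3*n - 4) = (n - 2)*(n + 2)*(n + 4)*(n - 1)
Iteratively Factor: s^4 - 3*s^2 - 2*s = (s)*(s^3 - 3*s - 2) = s*(s + 1)*(s^2 - s - 2) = s*(s + 1)^2*(s - 2)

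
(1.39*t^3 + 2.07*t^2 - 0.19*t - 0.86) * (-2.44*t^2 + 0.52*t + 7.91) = -3.3916*t^5 - 4.328*t^4 + 12.5349*t^3 + 18.3733*t^2 - 1.9501*t - 6.8026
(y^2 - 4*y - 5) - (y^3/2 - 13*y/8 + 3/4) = -y^3/2 + y^2 - 19*y/8 - 23/4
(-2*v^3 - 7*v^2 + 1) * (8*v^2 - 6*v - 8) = -16*v^5 - 44*v^4 + 58*v^3 + 64*v^2 - 6*v - 8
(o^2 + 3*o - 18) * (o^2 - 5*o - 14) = o^4 - 2*o^3 - 47*o^2 + 48*o + 252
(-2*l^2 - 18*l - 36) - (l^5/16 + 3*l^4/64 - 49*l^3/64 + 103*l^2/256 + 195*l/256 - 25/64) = -l^5/16 - 3*l^4/64 + 49*l^3/64 - 615*l^2/256 - 4803*l/256 - 2279/64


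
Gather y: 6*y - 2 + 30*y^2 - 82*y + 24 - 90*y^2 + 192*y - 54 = -60*y^2 + 116*y - 32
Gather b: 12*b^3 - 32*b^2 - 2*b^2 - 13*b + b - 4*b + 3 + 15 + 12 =12*b^3 - 34*b^2 - 16*b + 30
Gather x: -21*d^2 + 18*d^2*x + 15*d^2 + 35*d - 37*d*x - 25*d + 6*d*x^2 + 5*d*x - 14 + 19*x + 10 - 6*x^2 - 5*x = -6*d^2 + 10*d + x^2*(6*d - 6) + x*(18*d^2 - 32*d + 14) - 4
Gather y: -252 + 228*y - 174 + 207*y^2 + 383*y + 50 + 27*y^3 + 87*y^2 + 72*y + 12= 27*y^3 + 294*y^2 + 683*y - 364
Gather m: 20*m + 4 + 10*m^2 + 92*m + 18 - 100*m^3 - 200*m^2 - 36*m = -100*m^3 - 190*m^2 + 76*m + 22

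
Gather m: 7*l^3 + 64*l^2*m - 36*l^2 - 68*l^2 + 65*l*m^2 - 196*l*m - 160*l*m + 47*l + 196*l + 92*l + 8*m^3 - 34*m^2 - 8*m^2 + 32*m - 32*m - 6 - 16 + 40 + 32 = 7*l^3 - 104*l^2 + 335*l + 8*m^3 + m^2*(65*l - 42) + m*(64*l^2 - 356*l) + 50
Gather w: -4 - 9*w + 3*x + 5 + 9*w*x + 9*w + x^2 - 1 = 9*w*x + x^2 + 3*x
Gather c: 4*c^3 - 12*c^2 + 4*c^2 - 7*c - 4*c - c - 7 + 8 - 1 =4*c^3 - 8*c^2 - 12*c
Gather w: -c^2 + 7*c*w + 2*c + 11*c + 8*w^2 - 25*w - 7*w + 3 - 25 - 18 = -c^2 + 13*c + 8*w^2 + w*(7*c - 32) - 40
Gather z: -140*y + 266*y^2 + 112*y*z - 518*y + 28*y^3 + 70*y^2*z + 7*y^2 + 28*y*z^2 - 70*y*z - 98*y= 28*y^3 + 273*y^2 + 28*y*z^2 - 756*y + z*(70*y^2 + 42*y)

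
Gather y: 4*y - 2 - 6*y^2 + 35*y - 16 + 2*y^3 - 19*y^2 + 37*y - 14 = 2*y^3 - 25*y^2 + 76*y - 32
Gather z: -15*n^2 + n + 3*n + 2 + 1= -15*n^2 + 4*n + 3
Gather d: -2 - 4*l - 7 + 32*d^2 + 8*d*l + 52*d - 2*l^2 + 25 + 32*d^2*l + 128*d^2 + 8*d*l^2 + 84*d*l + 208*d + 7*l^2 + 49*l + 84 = d^2*(32*l + 160) + d*(8*l^2 + 92*l + 260) + 5*l^2 + 45*l + 100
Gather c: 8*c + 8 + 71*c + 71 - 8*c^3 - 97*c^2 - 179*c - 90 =-8*c^3 - 97*c^2 - 100*c - 11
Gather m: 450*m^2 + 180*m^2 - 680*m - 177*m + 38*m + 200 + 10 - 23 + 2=630*m^2 - 819*m + 189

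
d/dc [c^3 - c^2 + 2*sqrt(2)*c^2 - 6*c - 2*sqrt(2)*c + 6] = 3*c^2 - 2*c + 4*sqrt(2)*c - 6 - 2*sqrt(2)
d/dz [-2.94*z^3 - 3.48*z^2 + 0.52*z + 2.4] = -8.82*z^2 - 6.96*z + 0.52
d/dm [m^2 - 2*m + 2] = 2*m - 2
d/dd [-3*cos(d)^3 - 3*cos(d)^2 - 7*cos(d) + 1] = (9*cos(d)^2 + 6*cos(d) + 7)*sin(d)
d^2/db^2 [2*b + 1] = 0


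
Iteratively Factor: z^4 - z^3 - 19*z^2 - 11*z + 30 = (z + 3)*(z^3 - 4*z^2 - 7*z + 10) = (z + 2)*(z + 3)*(z^2 - 6*z + 5) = (z - 1)*(z + 2)*(z + 3)*(z - 5)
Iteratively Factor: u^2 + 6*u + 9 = (u + 3)*(u + 3)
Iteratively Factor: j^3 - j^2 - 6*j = (j)*(j^2 - j - 6) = j*(j - 3)*(j + 2)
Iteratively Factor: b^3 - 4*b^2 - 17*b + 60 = (b + 4)*(b^2 - 8*b + 15) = (b - 5)*(b + 4)*(b - 3)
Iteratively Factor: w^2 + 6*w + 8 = (w + 4)*(w + 2)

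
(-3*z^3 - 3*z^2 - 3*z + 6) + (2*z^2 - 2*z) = -3*z^3 - z^2 - 5*z + 6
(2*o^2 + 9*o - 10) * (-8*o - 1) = -16*o^3 - 74*o^2 + 71*o + 10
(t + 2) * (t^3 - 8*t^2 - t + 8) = t^4 - 6*t^3 - 17*t^2 + 6*t + 16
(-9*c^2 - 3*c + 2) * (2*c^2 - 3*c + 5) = -18*c^4 + 21*c^3 - 32*c^2 - 21*c + 10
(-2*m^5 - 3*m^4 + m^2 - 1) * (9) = -18*m^5 - 27*m^4 + 9*m^2 - 9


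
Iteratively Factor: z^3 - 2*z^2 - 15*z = (z - 5)*(z^2 + 3*z) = (z - 5)*(z + 3)*(z)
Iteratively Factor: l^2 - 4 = (l + 2)*(l - 2)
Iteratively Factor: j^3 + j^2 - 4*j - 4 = (j - 2)*(j^2 + 3*j + 2) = (j - 2)*(j + 2)*(j + 1)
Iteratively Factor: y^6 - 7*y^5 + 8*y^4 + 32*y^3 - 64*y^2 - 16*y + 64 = (y - 4)*(y^5 - 3*y^4 - 4*y^3 + 16*y^2 - 16) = (y - 4)*(y - 2)*(y^4 - y^3 - 6*y^2 + 4*y + 8) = (y - 4)*(y - 2)^2*(y^3 + y^2 - 4*y - 4) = (y - 4)*(y - 2)^3*(y^2 + 3*y + 2) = (y - 4)*(y - 2)^3*(y + 2)*(y + 1)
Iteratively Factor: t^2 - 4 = (t - 2)*(t + 2)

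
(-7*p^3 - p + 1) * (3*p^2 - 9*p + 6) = -21*p^5 + 63*p^4 - 45*p^3 + 12*p^2 - 15*p + 6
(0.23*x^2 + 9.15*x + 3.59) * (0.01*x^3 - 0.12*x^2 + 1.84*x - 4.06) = 0.0023*x^5 + 0.0639*x^4 - 0.6389*x^3 + 15.4714*x^2 - 30.5434*x - 14.5754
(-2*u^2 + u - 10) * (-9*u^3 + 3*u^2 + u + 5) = 18*u^5 - 15*u^4 + 91*u^3 - 39*u^2 - 5*u - 50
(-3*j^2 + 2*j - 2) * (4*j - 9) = -12*j^3 + 35*j^2 - 26*j + 18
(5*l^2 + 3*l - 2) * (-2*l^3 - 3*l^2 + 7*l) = -10*l^5 - 21*l^4 + 30*l^3 + 27*l^2 - 14*l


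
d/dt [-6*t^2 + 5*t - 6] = 5 - 12*t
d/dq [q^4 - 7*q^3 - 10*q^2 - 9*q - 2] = 4*q^3 - 21*q^2 - 20*q - 9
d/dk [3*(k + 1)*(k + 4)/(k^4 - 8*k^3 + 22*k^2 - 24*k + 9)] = 3*(-2*k^3 - 15*k^2 + 10*k + 47)/(k^6 - 12*k^5 + 57*k^4 - 136*k^3 + 171*k^2 - 108*k + 27)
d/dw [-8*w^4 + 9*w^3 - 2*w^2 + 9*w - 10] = -32*w^3 + 27*w^2 - 4*w + 9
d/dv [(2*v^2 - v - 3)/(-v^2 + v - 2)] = (v^2 - 14*v + 5)/(v^4 - 2*v^3 + 5*v^2 - 4*v + 4)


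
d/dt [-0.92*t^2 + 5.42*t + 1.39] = 5.42 - 1.84*t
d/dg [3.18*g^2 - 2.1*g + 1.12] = 6.36*g - 2.1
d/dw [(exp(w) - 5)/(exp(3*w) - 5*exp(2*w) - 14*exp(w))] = 2*(-exp(3*w) + 10*exp(2*w) - 25*exp(w) - 35)*exp(-w)/(exp(4*w) - 10*exp(3*w) - 3*exp(2*w) + 140*exp(w) + 196)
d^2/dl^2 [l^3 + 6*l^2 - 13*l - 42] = 6*l + 12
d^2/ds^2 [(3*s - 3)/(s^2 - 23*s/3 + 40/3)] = 18*((26 - 9*s)*(3*s^2 - 23*s + 40) + (s - 1)*(6*s - 23)^2)/(3*s^2 - 23*s + 40)^3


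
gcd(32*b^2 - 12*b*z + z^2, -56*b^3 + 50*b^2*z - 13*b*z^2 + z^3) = -4*b + z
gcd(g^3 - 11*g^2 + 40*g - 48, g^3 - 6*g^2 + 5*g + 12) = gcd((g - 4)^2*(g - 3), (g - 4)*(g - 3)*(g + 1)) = g^2 - 7*g + 12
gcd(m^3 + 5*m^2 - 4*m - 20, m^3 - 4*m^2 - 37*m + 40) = m + 5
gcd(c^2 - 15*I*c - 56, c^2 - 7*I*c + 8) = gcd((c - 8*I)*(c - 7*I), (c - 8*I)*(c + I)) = c - 8*I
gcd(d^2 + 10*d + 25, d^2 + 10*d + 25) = d^2 + 10*d + 25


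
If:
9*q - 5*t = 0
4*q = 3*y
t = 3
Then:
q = 5/3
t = 3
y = 20/9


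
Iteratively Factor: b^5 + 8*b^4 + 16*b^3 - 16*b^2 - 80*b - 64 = (b + 2)*(b^4 + 6*b^3 + 4*b^2 - 24*b - 32) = (b + 2)*(b + 4)*(b^3 + 2*b^2 - 4*b - 8) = (b - 2)*(b + 2)*(b + 4)*(b^2 + 4*b + 4) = (b - 2)*(b + 2)^2*(b + 4)*(b + 2)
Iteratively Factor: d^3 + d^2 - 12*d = (d - 3)*(d^2 + 4*d) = d*(d - 3)*(d + 4)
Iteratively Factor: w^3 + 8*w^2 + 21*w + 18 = (w + 3)*(w^2 + 5*w + 6) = (w + 3)^2*(w + 2)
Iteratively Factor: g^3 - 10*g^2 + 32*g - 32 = (g - 4)*(g^2 - 6*g + 8) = (g - 4)^2*(g - 2)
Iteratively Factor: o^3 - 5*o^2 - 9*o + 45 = (o + 3)*(o^2 - 8*o + 15) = (o - 5)*(o + 3)*(o - 3)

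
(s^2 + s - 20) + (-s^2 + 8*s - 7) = 9*s - 27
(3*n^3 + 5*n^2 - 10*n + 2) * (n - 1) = 3*n^4 + 2*n^3 - 15*n^2 + 12*n - 2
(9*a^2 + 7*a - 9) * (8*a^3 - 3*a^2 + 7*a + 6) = 72*a^5 + 29*a^4 - 30*a^3 + 130*a^2 - 21*a - 54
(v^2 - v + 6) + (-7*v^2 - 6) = -6*v^2 - v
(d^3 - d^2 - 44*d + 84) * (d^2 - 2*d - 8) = d^5 - 3*d^4 - 50*d^3 + 180*d^2 + 184*d - 672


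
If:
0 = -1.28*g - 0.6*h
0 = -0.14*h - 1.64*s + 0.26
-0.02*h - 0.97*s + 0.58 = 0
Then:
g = 3.18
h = -6.79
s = 0.74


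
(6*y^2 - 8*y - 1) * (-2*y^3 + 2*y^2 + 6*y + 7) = -12*y^5 + 28*y^4 + 22*y^3 - 8*y^2 - 62*y - 7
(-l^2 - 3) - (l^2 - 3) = -2*l^2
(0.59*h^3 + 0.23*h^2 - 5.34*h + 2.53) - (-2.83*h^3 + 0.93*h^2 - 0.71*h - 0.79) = 3.42*h^3 - 0.7*h^2 - 4.63*h + 3.32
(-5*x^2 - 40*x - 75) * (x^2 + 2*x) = -5*x^4 - 50*x^3 - 155*x^2 - 150*x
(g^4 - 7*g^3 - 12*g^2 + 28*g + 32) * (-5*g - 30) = -5*g^5 + 5*g^4 + 270*g^3 + 220*g^2 - 1000*g - 960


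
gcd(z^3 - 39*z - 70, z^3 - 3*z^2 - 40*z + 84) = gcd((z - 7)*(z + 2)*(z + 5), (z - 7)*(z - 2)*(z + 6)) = z - 7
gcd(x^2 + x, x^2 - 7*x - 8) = x + 1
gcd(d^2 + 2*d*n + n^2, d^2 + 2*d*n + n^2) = d^2 + 2*d*n + n^2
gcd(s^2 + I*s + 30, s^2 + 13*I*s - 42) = s + 6*I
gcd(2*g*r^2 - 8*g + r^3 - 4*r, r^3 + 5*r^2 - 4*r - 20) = r^2 - 4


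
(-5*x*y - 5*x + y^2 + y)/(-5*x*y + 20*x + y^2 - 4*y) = (y + 1)/(y - 4)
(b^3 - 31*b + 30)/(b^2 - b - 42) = (b^2 - 6*b + 5)/(b - 7)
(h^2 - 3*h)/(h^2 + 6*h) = (h - 3)/(h + 6)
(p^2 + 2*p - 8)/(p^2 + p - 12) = (p - 2)/(p - 3)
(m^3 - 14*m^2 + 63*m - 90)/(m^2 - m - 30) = (m^2 - 8*m + 15)/(m + 5)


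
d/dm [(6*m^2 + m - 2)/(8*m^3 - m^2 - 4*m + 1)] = (-48*m^4 - 16*m^3 + 25*m^2 + 8*m - 7)/(64*m^6 - 16*m^5 - 63*m^4 + 24*m^3 + 14*m^2 - 8*m + 1)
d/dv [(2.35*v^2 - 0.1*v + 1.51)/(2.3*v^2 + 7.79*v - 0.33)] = (18.5365*v^2 - 8.497*v - 11.7299)/(5.29*v^4 + 35.834*v^3 + 59.1661*v^2 - 5.1414*v + 0.1089)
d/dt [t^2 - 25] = 2*t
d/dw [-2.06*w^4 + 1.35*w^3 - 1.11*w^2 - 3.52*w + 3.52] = -8.24*w^3 + 4.05*w^2 - 2.22*w - 3.52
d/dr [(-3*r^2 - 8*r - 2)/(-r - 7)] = 3*(r^2 + 14*r + 18)/(r^2 + 14*r + 49)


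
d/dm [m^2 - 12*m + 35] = 2*m - 12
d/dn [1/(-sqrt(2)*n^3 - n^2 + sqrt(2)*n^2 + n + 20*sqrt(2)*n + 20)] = (3*sqrt(2)*n^2 - 2*sqrt(2)*n + 2*n - 20*sqrt(2) - 1)/(-sqrt(2)*n^3 - n^2 + sqrt(2)*n^2 + n + 20*sqrt(2)*n + 20)^2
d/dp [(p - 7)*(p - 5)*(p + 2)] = 3*p^2 - 20*p + 11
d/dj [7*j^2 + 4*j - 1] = 14*j + 4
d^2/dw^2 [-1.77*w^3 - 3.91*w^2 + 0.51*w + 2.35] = -10.62*w - 7.82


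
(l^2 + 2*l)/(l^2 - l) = (l + 2)/(l - 1)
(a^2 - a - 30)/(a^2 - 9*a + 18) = (a + 5)/(a - 3)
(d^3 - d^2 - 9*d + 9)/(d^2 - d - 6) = (d^2 + 2*d - 3)/(d + 2)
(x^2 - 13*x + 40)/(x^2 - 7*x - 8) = (x - 5)/(x + 1)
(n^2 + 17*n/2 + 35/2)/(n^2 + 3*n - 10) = (n + 7/2)/(n - 2)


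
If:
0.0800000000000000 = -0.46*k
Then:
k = -0.17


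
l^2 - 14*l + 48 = (l - 8)*(l - 6)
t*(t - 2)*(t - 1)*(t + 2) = t^4 - t^3 - 4*t^2 + 4*t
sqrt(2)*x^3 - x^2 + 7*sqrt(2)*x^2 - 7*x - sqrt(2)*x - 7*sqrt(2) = (x + 7)*(x - sqrt(2))*(sqrt(2)*x + 1)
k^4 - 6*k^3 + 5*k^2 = k^2*(k - 5)*(k - 1)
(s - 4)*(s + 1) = s^2 - 3*s - 4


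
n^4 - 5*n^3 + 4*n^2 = n^2*(n - 4)*(n - 1)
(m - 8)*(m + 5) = m^2 - 3*m - 40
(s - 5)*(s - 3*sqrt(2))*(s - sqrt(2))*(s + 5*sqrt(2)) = s^4 - 5*s^3 + sqrt(2)*s^3 - 34*s^2 - 5*sqrt(2)*s^2 + 30*sqrt(2)*s + 170*s - 150*sqrt(2)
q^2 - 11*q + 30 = (q - 6)*(q - 5)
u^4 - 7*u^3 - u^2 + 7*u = u*(u - 7)*(u - 1)*(u + 1)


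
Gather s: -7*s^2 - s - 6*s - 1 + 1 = -7*s^2 - 7*s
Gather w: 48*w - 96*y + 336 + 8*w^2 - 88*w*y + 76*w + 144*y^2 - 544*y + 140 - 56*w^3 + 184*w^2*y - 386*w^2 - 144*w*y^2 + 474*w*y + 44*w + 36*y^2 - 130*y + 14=-56*w^3 + w^2*(184*y - 378) + w*(-144*y^2 + 386*y + 168) + 180*y^2 - 770*y + 490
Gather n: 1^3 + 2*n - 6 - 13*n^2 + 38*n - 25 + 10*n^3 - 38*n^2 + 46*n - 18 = 10*n^3 - 51*n^2 + 86*n - 48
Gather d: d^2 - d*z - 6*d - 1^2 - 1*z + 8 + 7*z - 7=d^2 + d*(-z - 6) + 6*z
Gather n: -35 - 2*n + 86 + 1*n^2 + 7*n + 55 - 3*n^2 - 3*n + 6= -2*n^2 + 2*n + 112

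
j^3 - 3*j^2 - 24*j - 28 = (j - 7)*(j + 2)^2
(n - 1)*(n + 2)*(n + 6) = n^3 + 7*n^2 + 4*n - 12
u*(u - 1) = u^2 - u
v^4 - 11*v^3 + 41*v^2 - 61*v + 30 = (v - 5)*(v - 3)*(v - 2)*(v - 1)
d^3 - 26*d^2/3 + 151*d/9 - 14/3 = (d - 6)*(d - 7/3)*(d - 1/3)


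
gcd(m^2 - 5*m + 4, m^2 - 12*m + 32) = m - 4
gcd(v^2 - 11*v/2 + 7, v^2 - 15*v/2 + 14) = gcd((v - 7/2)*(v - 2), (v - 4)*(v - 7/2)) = v - 7/2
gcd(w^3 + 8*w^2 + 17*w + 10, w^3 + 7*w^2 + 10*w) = w^2 + 7*w + 10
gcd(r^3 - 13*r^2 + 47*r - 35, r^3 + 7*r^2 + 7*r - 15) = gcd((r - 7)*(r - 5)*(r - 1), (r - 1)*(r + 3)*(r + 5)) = r - 1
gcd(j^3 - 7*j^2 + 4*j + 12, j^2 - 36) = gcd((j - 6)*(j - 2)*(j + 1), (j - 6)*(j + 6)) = j - 6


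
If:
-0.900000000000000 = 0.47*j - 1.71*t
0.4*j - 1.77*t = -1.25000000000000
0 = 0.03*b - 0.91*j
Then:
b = 111.67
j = 3.68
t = 1.54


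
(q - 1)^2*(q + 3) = q^3 + q^2 - 5*q + 3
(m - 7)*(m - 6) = m^2 - 13*m + 42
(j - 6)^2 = j^2 - 12*j + 36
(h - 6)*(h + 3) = h^2 - 3*h - 18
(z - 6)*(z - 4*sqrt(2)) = z^2 - 6*z - 4*sqrt(2)*z + 24*sqrt(2)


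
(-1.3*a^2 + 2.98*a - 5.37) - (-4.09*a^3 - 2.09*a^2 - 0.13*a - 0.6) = 4.09*a^3 + 0.79*a^2 + 3.11*a - 4.77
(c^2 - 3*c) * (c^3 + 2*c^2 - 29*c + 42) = c^5 - c^4 - 35*c^3 + 129*c^2 - 126*c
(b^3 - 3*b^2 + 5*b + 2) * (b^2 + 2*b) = b^5 - b^4 - b^3 + 12*b^2 + 4*b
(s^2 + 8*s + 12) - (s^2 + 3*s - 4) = 5*s + 16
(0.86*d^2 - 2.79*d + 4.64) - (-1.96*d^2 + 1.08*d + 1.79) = 2.82*d^2 - 3.87*d + 2.85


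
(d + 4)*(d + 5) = d^2 + 9*d + 20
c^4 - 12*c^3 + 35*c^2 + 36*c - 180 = (c - 6)*(c - 5)*(c - 3)*(c + 2)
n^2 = n^2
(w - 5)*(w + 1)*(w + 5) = w^3 + w^2 - 25*w - 25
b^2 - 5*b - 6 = (b - 6)*(b + 1)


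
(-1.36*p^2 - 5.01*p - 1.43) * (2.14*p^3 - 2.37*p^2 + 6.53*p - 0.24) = -2.9104*p^5 - 7.4982*p^4 - 0.0673000000000012*p^3 - 28.9998*p^2 - 8.1355*p + 0.3432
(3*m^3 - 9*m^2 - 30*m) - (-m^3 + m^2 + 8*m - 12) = 4*m^3 - 10*m^2 - 38*m + 12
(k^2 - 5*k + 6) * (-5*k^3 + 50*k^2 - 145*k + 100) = -5*k^5 + 75*k^4 - 425*k^3 + 1125*k^2 - 1370*k + 600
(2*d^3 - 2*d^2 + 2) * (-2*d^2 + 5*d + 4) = -4*d^5 + 14*d^4 - 2*d^3 - 12*d^2 + 10*d + 8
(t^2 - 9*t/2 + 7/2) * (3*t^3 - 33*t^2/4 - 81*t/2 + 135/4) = 3*t^5 - 87*t^4/4 + 57*t^3/8 + 1497*t^2/8 - 2349*t/8 + 945/8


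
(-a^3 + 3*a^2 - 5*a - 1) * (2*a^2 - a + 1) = -2*a^5 + 7*a^4 - 14*a^3 + 6*a^2 - 4*a - 1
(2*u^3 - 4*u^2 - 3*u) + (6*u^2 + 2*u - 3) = 2*u^3 + 2*u^2 - u - 3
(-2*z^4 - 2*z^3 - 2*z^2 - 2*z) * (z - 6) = -2*z^5 + 10*z^4 + 10*z^3 + 10*z^2 + 12*z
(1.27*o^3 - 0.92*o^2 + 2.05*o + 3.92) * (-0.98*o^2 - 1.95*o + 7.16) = -1.2446*o^5 - 1.5749*o^4 + 8.8782*o^3 - 14.4263*o^2 + 7.034*o + 28.0672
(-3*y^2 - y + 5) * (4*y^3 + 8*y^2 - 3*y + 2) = -12*y^5 - 28*y^4 + 21*y^3 + 37*y^2 - 17*y + 10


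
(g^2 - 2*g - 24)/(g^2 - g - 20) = (g - 6)/(g - 5)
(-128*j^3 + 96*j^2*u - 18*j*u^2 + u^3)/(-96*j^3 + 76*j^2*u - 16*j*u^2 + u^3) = (-8*j + u)/(-6*j + u)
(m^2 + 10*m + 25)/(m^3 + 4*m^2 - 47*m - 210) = (m + 5)/(m^2 - m - 42)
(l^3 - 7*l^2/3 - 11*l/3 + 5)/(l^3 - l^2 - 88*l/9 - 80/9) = 3*(l^2 - 4*l + 3)/(3*l^2 - 8*l - 16)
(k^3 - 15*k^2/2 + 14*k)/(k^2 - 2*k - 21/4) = 2*k*(k - 4)/(2*k + 3)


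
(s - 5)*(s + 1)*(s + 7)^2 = s^4 + 10*s^3 - 12*s^2 - 266*s - 245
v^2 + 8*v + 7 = (v + 1)*(v + 7)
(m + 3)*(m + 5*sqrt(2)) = m^2 + 3*m + 5*sqrt(2)*m + 15*sqrt(2)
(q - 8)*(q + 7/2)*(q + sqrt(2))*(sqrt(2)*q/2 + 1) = sqrt(2)*q^4/2 - 9*sqrt(2)*q^3/4 + 2*q^3 - 13*sqrt(2)*q^2 - 9*q^2 - 56*q - 9*sqrt(2)*q/2 - 28*sqrt(2)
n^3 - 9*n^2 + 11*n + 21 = (n - 7)*(n - 3)*(n + 1)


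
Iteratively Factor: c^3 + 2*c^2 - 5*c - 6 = (c + 1)*(c^2 + c - 6) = (c - 2)*(c + 1)*(c + 3)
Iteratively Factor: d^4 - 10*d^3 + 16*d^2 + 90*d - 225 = (d - 3)*(d^3 - 7*d^2 - 5*d + 75) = (d - 5)*(d - 3)*(d^2 - 2*d - 15) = (d - 5)^2*(d - 3)*(d + 3)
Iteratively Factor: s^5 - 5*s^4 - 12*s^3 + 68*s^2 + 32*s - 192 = (s - 2)*(s^4 - 3*s^3 - 18*s^2 + 32*s + 96) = (s - 2)*(s + 3)*(s^3 - 6*s^2 + 32) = (s - 4)*(s - 2)*(s + 3)*(s^2 - 2*s - 8) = (s - 4)*(s - 2)*(s + 2)*(s + 3)*(s - 4)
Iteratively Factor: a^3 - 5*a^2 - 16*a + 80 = (a + 4)*(a^2 - 9*a + 20) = (a - 4)*(a + 4)*(a - 5)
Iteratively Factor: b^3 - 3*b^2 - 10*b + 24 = (b + 3)*(b^2 - 6*b + 8) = (b - 2)*(b + 3)*(b - 4)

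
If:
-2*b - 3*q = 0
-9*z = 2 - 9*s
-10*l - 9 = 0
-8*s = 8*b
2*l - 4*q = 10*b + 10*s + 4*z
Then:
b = 41/300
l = -9/10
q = -41/450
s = -41/300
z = -323/900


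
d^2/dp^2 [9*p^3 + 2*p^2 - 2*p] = 54*p + 4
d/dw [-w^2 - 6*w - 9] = -2*w - 6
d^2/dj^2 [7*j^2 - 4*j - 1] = 14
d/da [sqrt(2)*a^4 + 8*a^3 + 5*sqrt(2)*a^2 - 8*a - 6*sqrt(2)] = 4*sqrt(2)*a^3 + 24*a^2 + 10*sqrt(2)*a - 8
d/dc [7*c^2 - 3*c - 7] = 14*c - 3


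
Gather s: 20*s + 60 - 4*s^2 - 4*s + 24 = -4*s^2 + 16*s + 84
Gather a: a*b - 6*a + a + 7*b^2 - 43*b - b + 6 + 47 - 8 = a*(b - 5) + 7*b^2 - 44*b + 45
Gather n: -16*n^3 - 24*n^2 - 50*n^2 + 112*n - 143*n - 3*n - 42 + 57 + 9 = -16*n^3 - 74*n^2 - 34*n + 24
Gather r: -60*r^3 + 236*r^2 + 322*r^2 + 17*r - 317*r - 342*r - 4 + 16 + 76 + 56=-60*r^3 + 558*r^2 - 642*r + 144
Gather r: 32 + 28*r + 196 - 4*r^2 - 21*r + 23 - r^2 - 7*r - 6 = 245 - 5*r^2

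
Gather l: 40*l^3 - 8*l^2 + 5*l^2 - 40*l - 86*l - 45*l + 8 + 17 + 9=40*l^3 - 3*l^2 - 171*l + 34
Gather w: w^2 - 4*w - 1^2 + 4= w^2 - 4*w + 3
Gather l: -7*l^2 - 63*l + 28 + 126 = -7*l^2 - 63*l + 154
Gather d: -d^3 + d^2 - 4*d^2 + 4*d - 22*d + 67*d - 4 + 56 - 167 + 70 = -d^3 - 3*d^2 + 49*d - 45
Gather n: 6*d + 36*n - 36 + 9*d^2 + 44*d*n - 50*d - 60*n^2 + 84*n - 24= 9*d^2 - 44*d - 60*n^2 + n*(44*d + 120) - 60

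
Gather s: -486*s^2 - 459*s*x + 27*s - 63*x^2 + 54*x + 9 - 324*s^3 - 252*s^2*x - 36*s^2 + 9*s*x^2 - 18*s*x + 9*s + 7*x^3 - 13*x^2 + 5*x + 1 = -324*s^3 + s^2*(-252*x - 522) + s*(9*x^2 - 477*x + 36) + 7*x^3 - 76*x^2 + 59*x + 10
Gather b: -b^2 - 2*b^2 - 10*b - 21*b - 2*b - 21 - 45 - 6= -3*b^2 - 33*b - 72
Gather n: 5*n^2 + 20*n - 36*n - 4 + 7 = 5*n^2 - 16*n + 3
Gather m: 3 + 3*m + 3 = 3*m + 6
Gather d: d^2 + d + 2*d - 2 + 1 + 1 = d^2 + 3*d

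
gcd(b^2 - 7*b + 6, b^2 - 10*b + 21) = 1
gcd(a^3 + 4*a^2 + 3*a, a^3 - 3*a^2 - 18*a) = a^2 + 3*a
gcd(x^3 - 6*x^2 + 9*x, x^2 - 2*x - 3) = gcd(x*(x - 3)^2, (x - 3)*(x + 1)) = x - 3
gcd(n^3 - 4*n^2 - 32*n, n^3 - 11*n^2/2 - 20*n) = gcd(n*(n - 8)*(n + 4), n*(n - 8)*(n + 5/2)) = n^2 - 8*n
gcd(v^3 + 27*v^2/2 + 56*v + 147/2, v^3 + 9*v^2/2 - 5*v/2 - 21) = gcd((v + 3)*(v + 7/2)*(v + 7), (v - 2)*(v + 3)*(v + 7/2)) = v^2 + 13*v/2 + 21/2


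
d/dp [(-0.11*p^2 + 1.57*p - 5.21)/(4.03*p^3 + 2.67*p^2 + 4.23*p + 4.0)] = (0.4433*p^4 - 12.6542*p^3 + 58.3317*p^2 + 26.9414*p + 28.3183)/(16.2409*p^6 + 21.5202*p^5 + 41.2227*p^4 + 54.8282*p^3 + 39.2529*p^2 + 33.84*p + 16.0)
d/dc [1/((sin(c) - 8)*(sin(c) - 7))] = (15 - 2*sin(c))*cos(c)/((sin(c) - 8)^2*(sin(c) - 7)^2)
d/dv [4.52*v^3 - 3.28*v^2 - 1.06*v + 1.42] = 13.56*v^2 - 6.56*v - 1.06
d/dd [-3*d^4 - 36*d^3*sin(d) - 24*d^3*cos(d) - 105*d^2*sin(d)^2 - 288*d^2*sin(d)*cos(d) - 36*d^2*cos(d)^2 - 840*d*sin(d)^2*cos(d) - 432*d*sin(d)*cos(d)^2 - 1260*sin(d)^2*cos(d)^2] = 24*d^3*sin(d) - 36*d^3*cos(d) - 12*d^3 - 108*d^2*sin(d) - 69*d^2*sin(2*d) - 72*d^2*cos(d) - 288*d^2*cos(2*d) + 210*d*sin(d) - 288*d*sin(2*d) - 630*d*sin(3*d) - 108*d*cos(d) + 69*d*cos(2*d) - 324*d*cos(3*d) - 141*d - 108*sin(d) - 108*sin(3*d) - 630*sin(4*d) - 210*cos(d) + 210*cos(3*d)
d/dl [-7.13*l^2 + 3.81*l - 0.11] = 3.81 - 14.26*l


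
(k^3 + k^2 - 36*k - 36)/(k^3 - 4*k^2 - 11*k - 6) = (k + 6)/(k + 1)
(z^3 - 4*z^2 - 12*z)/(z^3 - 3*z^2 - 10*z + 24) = z*(z^2 - 4*z - 12)/(z^3 - 3*z^2 - 10*z + 24)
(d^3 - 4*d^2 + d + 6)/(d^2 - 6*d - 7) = (d^2 - 5*d + 6)/(d - 7)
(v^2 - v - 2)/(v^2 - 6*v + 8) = (v + 1)/(v - 4)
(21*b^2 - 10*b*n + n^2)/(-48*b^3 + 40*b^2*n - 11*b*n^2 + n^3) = (-7*b + n)/(16*b^2 - 8*b*n + n^2)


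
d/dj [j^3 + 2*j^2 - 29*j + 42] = 3*j^2 + 4*j - 29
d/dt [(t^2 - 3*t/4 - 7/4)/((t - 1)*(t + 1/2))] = (t^2 + 10*t - 2)/(4*t^4 - 4*t^3 - 3*t^2 + 2*t + 1)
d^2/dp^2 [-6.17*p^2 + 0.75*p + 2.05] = -12.3400000000000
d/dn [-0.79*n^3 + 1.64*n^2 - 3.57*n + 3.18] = -2.37*n^2 + 3.28*n - 3.57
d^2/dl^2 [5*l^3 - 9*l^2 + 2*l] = 30*l - 18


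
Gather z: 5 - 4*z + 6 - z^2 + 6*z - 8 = -z^2 + 2*z + 3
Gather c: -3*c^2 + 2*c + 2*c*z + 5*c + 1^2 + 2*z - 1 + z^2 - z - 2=-3*c^2 + c*(2*z + 7) + z^2 + z - 2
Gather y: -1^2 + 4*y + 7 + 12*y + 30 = 16*y + 36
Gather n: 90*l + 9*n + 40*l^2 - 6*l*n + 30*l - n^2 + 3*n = 40*l^2 + 120*l - n^2 + n*(12 - 6*l)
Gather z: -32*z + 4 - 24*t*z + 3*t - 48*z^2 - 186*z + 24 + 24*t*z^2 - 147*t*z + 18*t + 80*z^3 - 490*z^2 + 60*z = 21*t + 80*z^3 + z^2*(24*t - 538) + z*(-171*t - 158) + 28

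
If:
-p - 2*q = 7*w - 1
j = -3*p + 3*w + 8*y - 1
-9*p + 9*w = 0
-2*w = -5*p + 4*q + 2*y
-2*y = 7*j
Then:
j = -1/29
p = 65/551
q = 31/1102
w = 65/551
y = 7/58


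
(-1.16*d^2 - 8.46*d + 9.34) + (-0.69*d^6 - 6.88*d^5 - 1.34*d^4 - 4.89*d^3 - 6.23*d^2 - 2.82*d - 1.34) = -0.69*d^6 - 6.88*d^5 - 1.34*d^4 - 4.89*d^3 - 7.39*d^2 - 11.28*d + 8.0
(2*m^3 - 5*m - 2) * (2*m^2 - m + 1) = 4*m^5 - 2*m^4 - 8*m^3 + m^2 - 3*m - 2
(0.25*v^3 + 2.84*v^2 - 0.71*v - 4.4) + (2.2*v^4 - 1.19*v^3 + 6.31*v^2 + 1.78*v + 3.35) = 2.2*v^4 - 0.94*v^3 + 9.15*v^2 + 1.07*v - 1.05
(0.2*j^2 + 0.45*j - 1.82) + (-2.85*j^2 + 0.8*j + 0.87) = -2.65*j^2 + 1.25*j - 0.95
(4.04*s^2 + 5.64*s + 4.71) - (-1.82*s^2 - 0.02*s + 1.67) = 5.86*s^2 + 5.66*s + 3.04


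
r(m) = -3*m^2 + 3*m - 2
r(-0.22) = -2.81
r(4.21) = -42.54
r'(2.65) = -12.90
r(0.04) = -1.88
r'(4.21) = -22.26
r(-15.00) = -722.00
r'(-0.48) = 5.88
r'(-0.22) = 4.32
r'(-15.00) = 93.00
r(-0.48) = -4.13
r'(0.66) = -0.96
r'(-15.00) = 93.00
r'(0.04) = 2.76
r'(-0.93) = 8.58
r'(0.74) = -1.44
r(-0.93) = -7.38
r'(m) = 3 - 6*m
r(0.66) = -1.33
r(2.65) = -15.12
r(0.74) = -1.42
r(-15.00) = -722.00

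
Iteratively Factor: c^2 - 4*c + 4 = (c - 2)*(c - 2)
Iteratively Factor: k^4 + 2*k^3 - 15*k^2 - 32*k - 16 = (k + 1)*(k^3 + k^2 - 16*k - 16) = (k + 1)^2*(k^2 - 16) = (k - 4)*(k + 1)^2*(k + 4)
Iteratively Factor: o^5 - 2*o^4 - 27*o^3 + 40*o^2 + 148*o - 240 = (o - 2)*(o^4 - 27*o^2 - 14*o + 120) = (o - 5)*(o - 2)*(o^3 + 5*o^2 - 2*o - 24) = (o - 5)*(o - 2)*(o + 3)*(o^2 + 2*o - 8) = (o - 5)*(o - 2)*(o + 3)*(o + 4)*(o - 2)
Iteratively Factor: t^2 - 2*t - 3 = (t - 3)*(t + 1)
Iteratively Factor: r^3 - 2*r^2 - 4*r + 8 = (r - 2)*(r^2 - 4) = (r - 2)*(r + 2)*(r - 2)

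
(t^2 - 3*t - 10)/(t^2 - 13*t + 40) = (t + 2)/(t - 8)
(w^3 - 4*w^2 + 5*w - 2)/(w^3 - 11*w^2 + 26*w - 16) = (w - 1)/(w - 8)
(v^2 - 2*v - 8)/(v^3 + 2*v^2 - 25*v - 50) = (v - 4)/(v^2 - 25)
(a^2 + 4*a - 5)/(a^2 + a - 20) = (a - 1)/(a - 4)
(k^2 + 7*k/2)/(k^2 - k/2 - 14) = k/(k - 4)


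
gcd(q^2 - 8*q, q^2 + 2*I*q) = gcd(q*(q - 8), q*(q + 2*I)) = q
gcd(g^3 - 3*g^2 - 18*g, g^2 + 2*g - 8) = 1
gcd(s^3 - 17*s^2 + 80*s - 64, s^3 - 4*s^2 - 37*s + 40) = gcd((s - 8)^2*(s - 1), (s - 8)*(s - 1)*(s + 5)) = s^2 - 9*s + 8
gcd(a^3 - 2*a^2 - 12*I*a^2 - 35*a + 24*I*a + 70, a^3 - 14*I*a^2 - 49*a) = a - 7*I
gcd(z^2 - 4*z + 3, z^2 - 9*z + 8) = z - 1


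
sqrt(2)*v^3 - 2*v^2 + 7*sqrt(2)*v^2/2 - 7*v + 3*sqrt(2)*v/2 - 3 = (v + 3)*(v - sqrt(2))*(sqrt(2)*v + sqrt(2)/2)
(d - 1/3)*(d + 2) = d^2 + 5*d/3 - 2/3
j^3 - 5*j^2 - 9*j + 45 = (j - 5)*(j - 3)*(j + 3)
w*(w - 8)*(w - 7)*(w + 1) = w^4 - 14*w^3 + 41*w^2 + 56*w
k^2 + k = k*(k + 1)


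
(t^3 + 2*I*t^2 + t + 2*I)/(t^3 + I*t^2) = 1 + I/t + 2/t^2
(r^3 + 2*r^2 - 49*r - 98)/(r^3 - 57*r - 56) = (r^2 - 5*r - 14)/(r^2 - 7*r - 8)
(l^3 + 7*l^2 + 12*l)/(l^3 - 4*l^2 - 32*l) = (l + 3)/(l - 8)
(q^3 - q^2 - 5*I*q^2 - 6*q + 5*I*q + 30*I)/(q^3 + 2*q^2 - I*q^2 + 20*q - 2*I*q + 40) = (q - 3)/(q + 4*I)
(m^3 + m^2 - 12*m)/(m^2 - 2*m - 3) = m*(m + 4)/(m + 1)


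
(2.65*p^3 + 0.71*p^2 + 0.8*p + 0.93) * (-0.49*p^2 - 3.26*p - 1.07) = -1.2985*p^5 - 8.9869*p^4 - 5.5421*p^3 - 3.8234*p^2 - 3.8878*p - 0.9951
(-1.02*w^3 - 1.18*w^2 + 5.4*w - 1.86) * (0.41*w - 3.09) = -0.4182*w^4 + 2.668*w^3 + 5.8602*w^2 - 17.4486*w + 5.7474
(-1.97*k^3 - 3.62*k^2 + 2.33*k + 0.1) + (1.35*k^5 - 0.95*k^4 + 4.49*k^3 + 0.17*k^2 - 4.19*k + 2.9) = 1.35*k^5 - 0.95*k^4 + 2.52*k^3 - 3.45*k^2 - 1.86*k + 3.0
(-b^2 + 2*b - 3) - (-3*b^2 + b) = 2*b^2 + b - 3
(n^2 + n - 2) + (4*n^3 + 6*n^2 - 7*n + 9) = 4*n^3 + 7*n^2 - 6*n + 7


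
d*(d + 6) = d^2 + 6*d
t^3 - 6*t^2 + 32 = (t - 4)^2*(t + 2)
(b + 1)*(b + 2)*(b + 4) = b^3 + 7*b^2 + 14*b + 8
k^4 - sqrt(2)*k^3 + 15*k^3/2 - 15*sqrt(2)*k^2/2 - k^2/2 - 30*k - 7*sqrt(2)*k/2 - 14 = (k + 1/2)*(k + 7)*(k - 2*sqrt(2))*(k + sqrt(2))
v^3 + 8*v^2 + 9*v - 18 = (v - 1)*(v + 3)*(v + 6)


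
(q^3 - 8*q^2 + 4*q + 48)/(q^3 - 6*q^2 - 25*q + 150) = (q^2 - 2*q - 8)/(q^2 - 25)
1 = 1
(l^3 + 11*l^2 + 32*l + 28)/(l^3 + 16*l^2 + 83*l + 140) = (l^2 + 4*l + 4)/(l^2 + 9*l + 20)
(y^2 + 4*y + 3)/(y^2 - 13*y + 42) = (y^2 + 4*y + 3)/(y^2 - 13*y + 42)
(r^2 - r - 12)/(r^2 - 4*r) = (r + 3)/r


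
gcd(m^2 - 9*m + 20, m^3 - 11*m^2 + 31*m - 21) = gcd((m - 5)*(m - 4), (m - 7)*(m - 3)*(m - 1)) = 1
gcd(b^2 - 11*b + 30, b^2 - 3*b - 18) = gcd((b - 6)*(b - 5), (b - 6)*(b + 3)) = b - 6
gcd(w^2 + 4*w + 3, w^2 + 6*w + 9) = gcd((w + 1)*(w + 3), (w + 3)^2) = w + 3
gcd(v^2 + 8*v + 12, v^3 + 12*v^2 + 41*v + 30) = v + 6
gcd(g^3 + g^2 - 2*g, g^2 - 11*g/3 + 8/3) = g - 1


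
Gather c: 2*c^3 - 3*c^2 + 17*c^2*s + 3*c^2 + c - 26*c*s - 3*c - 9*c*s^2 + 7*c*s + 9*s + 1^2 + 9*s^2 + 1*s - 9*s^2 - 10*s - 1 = 2*c^3 + 17*c^2*s + c*(-9*s^2 - 19*s - 2)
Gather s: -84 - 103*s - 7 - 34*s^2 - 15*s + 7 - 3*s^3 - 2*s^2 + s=-3*s^3 - 36*s^2 - 117*s - 84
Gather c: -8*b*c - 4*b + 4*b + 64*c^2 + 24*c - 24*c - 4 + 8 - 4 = -8*b*c + 64*c^2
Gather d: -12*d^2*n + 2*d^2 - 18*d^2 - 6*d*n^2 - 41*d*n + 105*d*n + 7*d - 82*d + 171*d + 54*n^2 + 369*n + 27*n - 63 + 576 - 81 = d^2*(-12*n - 16) + d*(-6*n^2 + 64*n + 96) + 54*n^2 + 396*n + 432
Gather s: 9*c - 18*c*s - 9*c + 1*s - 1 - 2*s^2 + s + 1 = -2*s^2 + s*(2 - 18*c)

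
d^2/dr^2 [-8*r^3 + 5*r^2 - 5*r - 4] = 10 - 48*r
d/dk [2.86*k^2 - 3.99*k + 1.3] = 5.72*k - 3.99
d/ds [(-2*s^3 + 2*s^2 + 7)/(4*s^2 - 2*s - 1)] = 2*(-4*s^4 + 4*s^3 + s^2 - 30*s + 7)/(16*s^4 - 16*s^3 - 4*s^2 + 4*s + 1)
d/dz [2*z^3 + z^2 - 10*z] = 6*z^2 + 2*z - 10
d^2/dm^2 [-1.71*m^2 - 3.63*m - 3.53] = -3.42000000000000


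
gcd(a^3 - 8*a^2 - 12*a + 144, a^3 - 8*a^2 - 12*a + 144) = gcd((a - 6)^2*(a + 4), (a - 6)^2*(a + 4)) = a^3 - 8*a^2 - 12*a + 144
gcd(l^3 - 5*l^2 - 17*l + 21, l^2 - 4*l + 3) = l - 1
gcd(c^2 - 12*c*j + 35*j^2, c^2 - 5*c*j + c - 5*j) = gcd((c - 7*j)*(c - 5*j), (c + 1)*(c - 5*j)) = c - 5*j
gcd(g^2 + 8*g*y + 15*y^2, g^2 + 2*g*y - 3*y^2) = g + 3*y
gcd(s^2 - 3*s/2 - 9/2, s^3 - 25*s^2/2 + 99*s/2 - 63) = s - 3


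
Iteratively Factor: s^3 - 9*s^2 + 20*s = (s)*(s^2 - 9*s + 20) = s*(s - 4)*(s - 5)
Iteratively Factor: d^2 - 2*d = (d - 2)*(d)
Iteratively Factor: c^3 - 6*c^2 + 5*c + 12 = (c + 1)*(c^2 - 7*c + 12) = (c - 4)*(c + 1)*(c - 3)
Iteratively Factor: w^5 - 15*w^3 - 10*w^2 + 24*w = (w + 2)*(w^4 - 2*w^3 - 11*w^2 + 12*w) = (w - 1)*(w + 2)*(w^3 - w^2 - 12*w) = (w - 1)*(w + 2)*(w + 3)*(w^2 - 4*w) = w*(w - 1)*(w + 2)*(w + 3)*(w - 4)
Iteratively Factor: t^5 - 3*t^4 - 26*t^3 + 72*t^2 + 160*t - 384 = (t - 2)*(t^4 - t^3 - 28*t^2 + 16*t + 192) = (t - 4)*(t - 2)*(t^3 + 3*t^2 - 16*t - 48) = (t - 4)*(t - 2)*(t + 3)*(t^2 - 16) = (t - 4)*(t - 2)*(t + 3)*(t + 4)*(t - 4)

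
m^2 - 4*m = m*(m - 4)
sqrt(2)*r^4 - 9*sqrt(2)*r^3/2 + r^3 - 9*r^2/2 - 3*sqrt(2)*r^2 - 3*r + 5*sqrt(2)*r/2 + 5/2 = (r - 5)*(r - 1/2)*(r + sqrt(2)/2)*(sqrt(2)*r + sqrt(2))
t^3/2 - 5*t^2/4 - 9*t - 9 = (t/2 + 1)*(t - 6)*(t + 3/2)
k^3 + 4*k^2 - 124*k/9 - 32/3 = (k - 8/3)*(k + 2/3)*(k + 6)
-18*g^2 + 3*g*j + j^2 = (-3*g + j)*(6*g + j)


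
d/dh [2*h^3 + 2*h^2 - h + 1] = 6*h^2 + 4*h - 1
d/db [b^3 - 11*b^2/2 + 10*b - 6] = 3*b^2 - 11*b + 10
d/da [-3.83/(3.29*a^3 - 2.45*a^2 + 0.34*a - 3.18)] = (37.8021*a^2 - 18.767*a + 1.3022)/(3.29*a^3 - 2.45*a^2 + 0.34*a - 3.18)^2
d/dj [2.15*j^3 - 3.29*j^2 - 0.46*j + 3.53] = 6.45*j^2 - 6.58*j - 0.46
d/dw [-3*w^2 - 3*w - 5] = -6*w - 3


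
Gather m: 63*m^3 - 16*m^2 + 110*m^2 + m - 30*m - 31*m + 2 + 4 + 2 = 63*m^3 + 94*m^2 - 60*m + 8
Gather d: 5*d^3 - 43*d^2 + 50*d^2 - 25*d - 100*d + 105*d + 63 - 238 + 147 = 5*d^3 + 7*d^2 - 20*d - 28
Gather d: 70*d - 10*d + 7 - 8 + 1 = 60*d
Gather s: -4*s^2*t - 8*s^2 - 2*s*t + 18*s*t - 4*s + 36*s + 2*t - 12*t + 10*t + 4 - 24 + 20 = s^2*(-4*t - 8) + s*(16*t + 32)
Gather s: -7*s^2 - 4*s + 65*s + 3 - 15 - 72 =-7*s^2 + 61*s - 84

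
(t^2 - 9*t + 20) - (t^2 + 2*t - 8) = 28 - 11*t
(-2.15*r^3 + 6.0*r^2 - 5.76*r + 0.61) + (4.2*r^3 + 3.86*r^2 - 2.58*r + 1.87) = 2.05*r^3 + 9.86*r^2 - 8.34*r + 2.48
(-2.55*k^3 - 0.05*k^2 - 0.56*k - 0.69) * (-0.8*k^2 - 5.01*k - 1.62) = 2.04*k^5 + 12.8155*k^4 + 4.8295*k^3 + 3.4386*k^2 + 4.3641*k + 1.1178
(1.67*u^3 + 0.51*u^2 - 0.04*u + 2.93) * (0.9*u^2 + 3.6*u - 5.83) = 1.503*u^5 + 6.471*u^4 - 7.9361*u^3 - 0.4803*u^2 + 10.7812*u - 17.0819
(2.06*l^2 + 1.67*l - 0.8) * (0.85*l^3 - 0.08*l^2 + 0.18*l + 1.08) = 1.751*l^5 + 1.2547*l^4 - 0.4428*l^3 + 2.5894*l^2 + 1.6596*l - 0.864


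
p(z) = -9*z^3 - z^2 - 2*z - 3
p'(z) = -27*z^2 - 2*z - 2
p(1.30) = -27.06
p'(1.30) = -50.23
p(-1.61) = 35.19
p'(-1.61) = -68.77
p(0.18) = -3.44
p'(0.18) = -3.23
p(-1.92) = 60.85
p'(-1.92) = -97.69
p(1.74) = -56.92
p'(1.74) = -87.23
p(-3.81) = 487.86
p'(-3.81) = -386.31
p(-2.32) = 108.64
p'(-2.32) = -142.68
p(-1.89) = 57.97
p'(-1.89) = -94.67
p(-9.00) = 6495.00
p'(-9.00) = -2171.00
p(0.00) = -3.00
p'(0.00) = -2.00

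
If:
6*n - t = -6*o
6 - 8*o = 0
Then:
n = t/6 - 3/4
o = 3/4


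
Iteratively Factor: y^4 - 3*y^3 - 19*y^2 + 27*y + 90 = (y - 5)*(y^3 + 2*y^2 - 9*y - 18) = (y - 5)*(y + 3)*(y^2 - y - 6) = (y - 5)*(y + 2)*(y + 3)*(y - 3)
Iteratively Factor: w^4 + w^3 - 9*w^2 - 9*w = (w)*(w^3 + w^2 - 9*w - 9) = w*(w + 1)*(w^2 - 9) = w*(w - 3)*(w + 1)*(w + 3)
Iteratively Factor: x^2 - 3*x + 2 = (x - 1)*(x - 2)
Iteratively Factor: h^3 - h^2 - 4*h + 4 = (h + 2)*(h^2 - 3*h + 2) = (h - 1)*(h + 2)*(h - 2)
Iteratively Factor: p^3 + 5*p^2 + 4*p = (p)*(p^2 + 5*p + 4) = p*(p + 1)*(p + 4)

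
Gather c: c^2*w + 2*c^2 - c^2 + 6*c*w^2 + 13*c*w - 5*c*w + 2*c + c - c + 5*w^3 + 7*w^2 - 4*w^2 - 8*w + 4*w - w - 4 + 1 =c^2*(w + 1) + c*(6*w^2 + 8*w + 2) + 5*w^3 + 3*w^2 - 5*w - 3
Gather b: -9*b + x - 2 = -9*b + x - 2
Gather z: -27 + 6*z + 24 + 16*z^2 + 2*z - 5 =16*z^2 + 8*z - 8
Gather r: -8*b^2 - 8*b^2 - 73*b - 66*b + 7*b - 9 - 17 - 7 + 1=-16*b^2 - 132*b - 32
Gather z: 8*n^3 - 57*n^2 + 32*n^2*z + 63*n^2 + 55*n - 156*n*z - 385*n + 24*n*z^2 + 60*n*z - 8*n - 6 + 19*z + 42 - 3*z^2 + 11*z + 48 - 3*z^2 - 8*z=8*n^3 + 6*n^2 - 338*n + z^2*(24*n - 6) + z*(32*n^2 - 96*n + 22) + 84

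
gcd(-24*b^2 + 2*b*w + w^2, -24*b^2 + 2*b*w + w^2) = -24*b^2 + 2*b*w + w^2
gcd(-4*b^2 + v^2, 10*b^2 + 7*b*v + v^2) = 2*b + v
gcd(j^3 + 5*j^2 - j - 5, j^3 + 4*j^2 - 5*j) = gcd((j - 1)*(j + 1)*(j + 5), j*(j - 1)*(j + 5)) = j^2 + 4*j - 5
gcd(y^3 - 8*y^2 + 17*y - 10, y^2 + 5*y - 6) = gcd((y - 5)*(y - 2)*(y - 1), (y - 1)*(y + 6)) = y - 1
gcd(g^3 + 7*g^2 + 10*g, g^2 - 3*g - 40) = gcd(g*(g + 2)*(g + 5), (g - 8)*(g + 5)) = g + 5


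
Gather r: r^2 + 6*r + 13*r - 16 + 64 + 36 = r^2 + 19*r + 84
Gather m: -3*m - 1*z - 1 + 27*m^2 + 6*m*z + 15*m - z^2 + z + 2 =27*m^2 + m*(6*z + 12) - z^2 + 1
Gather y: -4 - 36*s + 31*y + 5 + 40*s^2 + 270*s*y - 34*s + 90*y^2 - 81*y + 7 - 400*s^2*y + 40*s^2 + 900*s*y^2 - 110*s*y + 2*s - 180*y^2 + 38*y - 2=80*s^2 - 68*s + y^2*(900*s - 90) + y*(-400*s^2 + 160*s - 12) + 6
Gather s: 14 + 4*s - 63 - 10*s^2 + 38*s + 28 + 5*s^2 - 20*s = -5*s^2 + 22*s - 21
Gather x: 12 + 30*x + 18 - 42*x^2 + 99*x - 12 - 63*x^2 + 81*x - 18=-105*x^2 + 210*x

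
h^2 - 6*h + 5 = (h - 5)*(h - 1)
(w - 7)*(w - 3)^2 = w^3 - 13*w^2 + 51*w - 63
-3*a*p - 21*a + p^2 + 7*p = (-3*a + p)*(p + 7)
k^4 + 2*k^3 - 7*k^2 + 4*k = k*(k - 1)^2*(k + 4)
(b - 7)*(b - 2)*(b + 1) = b^3 - 8*b^2 + 5*b + 14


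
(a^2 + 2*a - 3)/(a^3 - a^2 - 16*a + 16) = (a + 3)/(a^2 - 16)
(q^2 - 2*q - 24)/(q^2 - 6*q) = (q + 4)/q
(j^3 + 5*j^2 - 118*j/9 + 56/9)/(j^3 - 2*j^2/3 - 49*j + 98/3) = (j - 4/3)/(j - 7)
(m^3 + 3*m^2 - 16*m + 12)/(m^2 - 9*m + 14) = (m^2 + 5*m - 6)/(m - 7)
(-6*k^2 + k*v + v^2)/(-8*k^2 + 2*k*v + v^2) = (3*k + v)/(4*k + v)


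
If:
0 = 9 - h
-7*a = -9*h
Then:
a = 81/7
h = 9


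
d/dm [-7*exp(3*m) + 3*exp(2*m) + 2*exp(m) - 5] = (-21*exp(2*m) + 6*exp(m) + 2)*exp(m)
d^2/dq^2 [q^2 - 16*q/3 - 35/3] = 2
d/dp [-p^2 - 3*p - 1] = -2*p - 3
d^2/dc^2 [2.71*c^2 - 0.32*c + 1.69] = 5.42000000000000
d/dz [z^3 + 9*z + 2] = 3*z^2 + 9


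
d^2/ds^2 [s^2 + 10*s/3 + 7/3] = 2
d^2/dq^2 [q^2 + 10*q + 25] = 2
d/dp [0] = 0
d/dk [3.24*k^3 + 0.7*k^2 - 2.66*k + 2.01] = 9.72*k^2 + 1.4*k - 2.66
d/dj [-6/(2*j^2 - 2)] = 6*j/(j^2 - 1)^2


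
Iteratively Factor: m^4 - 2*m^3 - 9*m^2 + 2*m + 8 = (m - 4)*(m^3 + 2*m^2 - m - 2) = (m - 4)*(m + 1)*(m^2 + m - 2) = (m - 4)*(m - 1)*(m + 1)*(m + 2)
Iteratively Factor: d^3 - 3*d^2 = (d)*(d^2 - 3*d) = d*(d - 3)*(d)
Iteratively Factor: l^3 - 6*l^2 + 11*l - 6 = (l - 2)*(l^2 - 4*l + 3) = (l - 3)*(l - 2)*(l - 1)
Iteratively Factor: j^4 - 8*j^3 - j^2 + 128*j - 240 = (j - 5)*(j^3 - 3*j^2 - 16*j + 48) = (j - 5)*(j - 4)*(j^2 + j - 12) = (j - 5)*(j - 4)*(j - 3)*(j + 4)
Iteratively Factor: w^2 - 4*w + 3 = (w - 3)*(w - 1)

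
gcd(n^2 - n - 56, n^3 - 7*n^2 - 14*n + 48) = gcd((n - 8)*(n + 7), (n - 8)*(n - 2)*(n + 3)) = n - 8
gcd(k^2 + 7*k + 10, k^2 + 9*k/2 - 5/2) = k + 5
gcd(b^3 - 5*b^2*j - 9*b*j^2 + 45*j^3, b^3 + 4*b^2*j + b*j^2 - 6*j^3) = b + 3*j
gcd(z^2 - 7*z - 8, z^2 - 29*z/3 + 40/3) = z - 8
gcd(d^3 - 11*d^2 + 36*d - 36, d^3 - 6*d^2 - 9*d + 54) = d^2 - 9*d + 18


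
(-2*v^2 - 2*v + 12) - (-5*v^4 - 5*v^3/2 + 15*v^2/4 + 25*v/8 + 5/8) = 5*v^4 + 5*v^3/2 - 23*v^2/4 - 41*v/8 + 91/8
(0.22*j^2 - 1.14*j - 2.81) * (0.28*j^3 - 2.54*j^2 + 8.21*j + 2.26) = 0.0616*j^5 - 0.878*j^4 + 3.915*j^3 - 1.7248*j^2 - 25.6465*j - 6.3506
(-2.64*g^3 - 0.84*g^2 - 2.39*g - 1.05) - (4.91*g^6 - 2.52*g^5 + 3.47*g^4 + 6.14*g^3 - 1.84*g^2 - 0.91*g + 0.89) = -4.91*g^6 + 2.52*g^5 - 3.47*g^4 - 8.78*g^3 + 1.0*g^2 - 1.48*g - 1.94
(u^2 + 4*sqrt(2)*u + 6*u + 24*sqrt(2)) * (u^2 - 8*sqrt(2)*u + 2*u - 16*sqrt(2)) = u^4 - 4*sqrt(2)*u^3 + 8*u^3 - 52*u^2 - 32*sqrt(2)*u^2 - 512*u - 48*sqrt(2)*u - 768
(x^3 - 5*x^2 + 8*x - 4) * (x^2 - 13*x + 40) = x^5 - 18*x^4 + 113*x^3 - 308*x^2 + 372*x - 160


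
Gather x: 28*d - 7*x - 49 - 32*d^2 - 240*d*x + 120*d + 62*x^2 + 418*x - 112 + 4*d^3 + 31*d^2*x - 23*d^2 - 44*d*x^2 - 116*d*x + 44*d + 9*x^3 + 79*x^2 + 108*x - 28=4*d^3 - 55*d^2 + 192*d + 9*x^3 + x^2*(141 - 44*d) + x*(31*d^2 - 356*d + 519) - 189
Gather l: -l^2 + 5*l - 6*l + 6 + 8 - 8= -l^2 - l + 6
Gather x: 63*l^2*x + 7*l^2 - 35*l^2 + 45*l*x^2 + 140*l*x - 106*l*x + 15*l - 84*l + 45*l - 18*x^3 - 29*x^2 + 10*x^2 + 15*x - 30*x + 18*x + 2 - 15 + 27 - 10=-28*l^2 - 24*l - 18*x^3 + x^2*(45*l - 19) + x*(63*l^2 + 34*l + 3) + 4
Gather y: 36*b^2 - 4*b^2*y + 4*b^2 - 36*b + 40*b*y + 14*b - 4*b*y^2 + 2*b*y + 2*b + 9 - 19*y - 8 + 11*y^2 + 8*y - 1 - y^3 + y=40*b^2 - 20*b - y^3 + y^2*(11 - 4*b) + y*(-4*b^2 + 42*b - 10)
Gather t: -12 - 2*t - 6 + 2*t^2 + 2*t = 2*t^2 - 18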